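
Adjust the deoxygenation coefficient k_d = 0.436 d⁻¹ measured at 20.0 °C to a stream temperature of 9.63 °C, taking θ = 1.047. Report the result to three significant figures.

k_d(T₂) = k_d(T₁) · θ^(T₂−T₁) = 0.436 × 1.047^(9.63−20.0)
= 0.436 × 1.047^-10.4 = 0.436 × 0.6211 = 0.2708 d⁻¹.

k_d ≈ 0.271 d⁻¹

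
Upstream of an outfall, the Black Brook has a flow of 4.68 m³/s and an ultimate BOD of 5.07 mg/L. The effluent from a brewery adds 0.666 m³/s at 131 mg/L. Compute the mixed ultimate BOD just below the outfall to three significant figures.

Flow-weighted mixing: C = (Q_r C_r + Q_w C_w)/(Q_r + Q_w)
= (4.68×5.07 + 0.666×131)/(4.68 + 0.666) = 111.0/5.346 = 20.76 mg/L.

20.8 mg/L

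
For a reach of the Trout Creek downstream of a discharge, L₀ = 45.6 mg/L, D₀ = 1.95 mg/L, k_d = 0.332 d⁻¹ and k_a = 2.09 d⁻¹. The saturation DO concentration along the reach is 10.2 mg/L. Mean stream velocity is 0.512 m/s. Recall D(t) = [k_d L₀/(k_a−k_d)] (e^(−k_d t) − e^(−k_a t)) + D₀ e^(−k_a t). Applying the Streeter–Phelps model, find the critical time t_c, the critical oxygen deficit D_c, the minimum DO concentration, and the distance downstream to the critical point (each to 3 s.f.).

t_c ≈ 0.900 d; D_c ≈ 5.37 mg/L; min DO ≈ 4.83 mg/L; x_c ≈ 39.8 km

With k_a/k_d = 6.295 and 1 − D₀(k_a−k_d)/(k_d L₀) = 0.7736,
t_c = ln(6.295 × 0.7736) / (2.09 − 0.332) = ln(4.870) / 1.758 = 1.583/1.758 = 0.9005 d.
L(t_c) = L₀ e^(−k_d t_c) = 45.6 × 0.7416 = 33.82 mg/L, and at the critical point k_a D_c = k_d L, so D_c = (0.332/2.09) × 33.82 = 5.372 mg/L.
Minimum DO = C_s − D_c = 10.2 − 5.372 = 4.828 mg/L.
x_c = v t_c = 0.512 m/s × 0.9005 d × 86400 s/d = 39830 m ≈ 39.8 km.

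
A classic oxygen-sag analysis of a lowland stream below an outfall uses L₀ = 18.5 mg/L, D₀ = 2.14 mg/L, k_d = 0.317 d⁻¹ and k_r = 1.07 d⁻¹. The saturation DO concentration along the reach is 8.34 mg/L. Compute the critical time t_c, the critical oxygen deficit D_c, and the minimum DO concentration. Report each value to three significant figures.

t_c ≈ 1.19 d; D_c ≈ 3.76 mg/L; min DO ≈ 4.58 mg/L

With k_r/k_d = 3.375 and 1 − D₀(k_r−k_d)/(k_d L₀) = 0.7252,
t_c = ln(3.375 × 0.7252) / (1.07 − 0.317) = ln(2.448) / 0.7530 = 0.8952/0.7530 = 1.189 d.
D_c = (k_d/k_r) L₀ e^(−k_d t_c) = (0.317/1.07) × 18.5 × e^(−0.317×1.189) = 0.2963 × 18.5 × 0.6860 = 3.760 mg/L.
Minimum DO = C_s − D_c = 8.34 − 3.760 = 4.580 mg/L.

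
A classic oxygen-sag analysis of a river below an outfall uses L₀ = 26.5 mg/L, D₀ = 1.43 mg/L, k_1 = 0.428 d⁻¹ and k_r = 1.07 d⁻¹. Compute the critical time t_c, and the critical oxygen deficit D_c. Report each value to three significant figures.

With k_r/k_1 = 2.500 and 1 − D₀(k_r−k_1)/(k_1 L₀) = 0.9191,
t_c = ln(2.500 × 0.9191) / (1.07 − 0.428) = ln(2.298) / 0.6420 = 0.8319/0.6420 = 1.296 d.
D_c = (k_1/k_r) L₀ e^(−k_1 t_c) = (0.428/1.07) × 26.5 × e^(−0.428×1.296) = 0.4000 × 26.5 × 0.5743 = 6.088 mg/L.

t_c ≈ 1.30 d; D_c ≈ 6.09 mg/L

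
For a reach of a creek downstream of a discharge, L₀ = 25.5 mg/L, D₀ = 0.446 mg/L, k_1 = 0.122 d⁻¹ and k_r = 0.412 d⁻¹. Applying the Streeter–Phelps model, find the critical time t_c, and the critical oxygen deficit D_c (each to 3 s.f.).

t_c ≈ 4.05 d; D_c ≈ 4.61 mg/L

t_c = [1/(k_r−k_1)] ln[(k_r/k_1)(1 − D₀(k_r−k_1)/(k_1 L₀))]
= [1/(0.412−0.122)] ln[(0.412/0.122)(1 − 0.446×0.2900/(0.122×25.5))]
= (1/0.2900) ln[3.377 × 0.9584] = 3.448 × ln(3.237) = 3.448 × 1.175 = 4.050 d.
L(t_c) = L₀ e^(−k_1 t_c) = 25.5 × 0.6101 = 15.56 mg/L, and at the critical point k_r D_c = k_1 L, so D_c = (0.122/0.412) × 15.56 = 4.607 mg/L.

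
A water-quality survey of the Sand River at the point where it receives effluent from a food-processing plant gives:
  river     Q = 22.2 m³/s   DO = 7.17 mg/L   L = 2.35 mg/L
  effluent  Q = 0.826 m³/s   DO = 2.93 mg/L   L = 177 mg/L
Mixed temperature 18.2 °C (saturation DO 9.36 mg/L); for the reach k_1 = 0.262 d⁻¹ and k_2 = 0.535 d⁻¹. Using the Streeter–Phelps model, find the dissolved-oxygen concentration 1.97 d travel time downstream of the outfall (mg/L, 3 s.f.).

DO ≈ 6.49 mg/L

Mixed DO = (22.2×7.17 + 0.826×2.93)/(22.2+0.826) = 161.6/23.03 = 7.018 mg/L.
Mixed L₀ = (22.2×2.35 + 0.826×177)/(23.03) = 198.4/23.03 = 8.615 mg/L.
Initial deficit D₀ = C_s − DO₀ = 9.36 − 7.018 = 2.342 mg/L.
D(1.97) = [0.262×8.615/(0.535−0.262)](e^(−0.262×1.97) − e^(−0.535×1.97)) + 2.342 e^(−0.535×1.97)
= 8.268 × (0.5968 − 0.3486) + 2.342 × 0.3486 = 2.869 mg/L.
DO = 9.36 − 2.869 = 6.491 mg/L.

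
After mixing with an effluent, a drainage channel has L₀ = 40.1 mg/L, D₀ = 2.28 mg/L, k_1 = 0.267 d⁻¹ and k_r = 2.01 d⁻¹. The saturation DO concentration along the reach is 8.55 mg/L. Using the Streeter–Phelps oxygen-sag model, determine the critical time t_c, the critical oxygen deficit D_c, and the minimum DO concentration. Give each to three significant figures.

t_c ≈ 0.892 d; D_c ≈ 4.20 mg/L; min DO ≈ 4.35 mg/L

t_c = [1/(k_r−k_1)] ln[(k_r/k_1)(1 − D₀(k_r−k_1)/(k_1 L₀))]
= [1/(2.01−0.267)] ln[(2.01/0.267)(1 − 2.28×1.743/(0.267×40.1))]
= (1/1.743) ln[7.528 × 0.6288] = 0.5737 × ln(4.734) = 0.5737 × 1.555 = 0.8920 d.
D_c = (k_1/k_r) L₀ e^(−k_1 t_c) = (0.267/2.01) × 40.1 × e^(−0.267×0.8920) = 0.1328 × 40.1 × 0.7881 = 4.198 mg/L.
Minimum DO = C_s − D_c = 8.55 − 4.198 = 4.352 mg/L.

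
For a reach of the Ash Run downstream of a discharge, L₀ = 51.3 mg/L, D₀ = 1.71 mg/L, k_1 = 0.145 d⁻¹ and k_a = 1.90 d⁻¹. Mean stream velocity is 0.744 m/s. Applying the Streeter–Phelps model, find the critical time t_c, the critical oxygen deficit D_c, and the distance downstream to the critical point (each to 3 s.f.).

t_c ≈ 1.17 d; D_c ≈ 3.30 mg/L; x_c ≈ 75.3 km

At the critical point dD/dt = 0, so k_1 L₀ e^(−k_1 t) = k_a D. Substituting D(t) from the Streeter–Phelps equation and solving for t gives
t_c = ln[(k_a/k_1)(1 − D₀(k_a−k_1)/(k_1 L₀))] / (k_a−k_1).
Here k_a−k_1 = 1.755 d⁻¹ and 1 − D₀(k_a−k_1)/(k_1 L₀) = 1 − 1.71×1.755/(0.145×51.3) = 0.5966, so
t_c = ln(13.10 × 0.5966) / 1.755 = 2.056 / 1.755 = 1.172 d.
D_c = (k_1/k_a) L₀ e^(−k_1 t_c) = (0.145/1.90) × 51.3 × e^(−0.145×1.172) = 0.07632 × 51.3 × 0.8438 = 3.303 mg/L.
x_c = v t_c = 0.744 m/s × 1.172 d × 86400 s/d = 75320 m ≈ 75.3 km.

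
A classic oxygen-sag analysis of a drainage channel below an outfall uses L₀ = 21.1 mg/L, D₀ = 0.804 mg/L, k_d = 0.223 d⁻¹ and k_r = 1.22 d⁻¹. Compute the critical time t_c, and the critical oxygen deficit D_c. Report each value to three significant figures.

t_c ≈ 1.52 d; D_c ≈ 2.75 mg/L

With k_r/k_d = 5.471 and 1 − D₀(k_r−k_d)/(k_d L₀) = 0.8296,
t_c = ln(5.471 × 0.8296) / (1.22 − 0.223) = ln(4.539) / 0.9970 = 1.513/0.9970 = 1.517 d.
D_c = (k_d/k_r) L₀ e^(−k_d t_c) = (0.223/1.22) × 21.1 × e^(−0.223×1.517) = 0.1828 × 21.1 × 0.7130 = 2.750 mg/L.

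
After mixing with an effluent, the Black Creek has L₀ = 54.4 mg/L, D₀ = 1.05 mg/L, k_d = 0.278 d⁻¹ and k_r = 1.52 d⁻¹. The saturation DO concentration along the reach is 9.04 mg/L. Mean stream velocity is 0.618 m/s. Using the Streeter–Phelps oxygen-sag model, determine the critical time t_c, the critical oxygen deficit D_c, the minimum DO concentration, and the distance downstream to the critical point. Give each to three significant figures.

t_c = [1/(k_r−k_d)] ln[(k_r/k_d)(1 − D₀(k_r−k_d)/(k_d L₀))]
= [1/(1.52−0.278)] ln[(1.52/0.278)(1 − 1.05×1.242/(0.278×54.4))]
= (1/1.242) ln[5.468 × 0.9138] = 0.8052 × ln(4.996) = 0.8052 × 1.609 = 1.295 d.
L(t_c) = L₀ e^(−k_d t_c) = 54.4 × 0.6976 = 37.95 mg/L, and at the critical point k_r D_c = k_d L, so D_c = (0.278/1.52) × 37.95 = 6.941 mg/L.
Minimum DO = C_s − D_c = 9.04 − 6.941 = 2.099 mg/L.
x_c = v t_c = 0.618 m/s × 1.295 d × 86400 s/d = 69160 m ≈ 69.2 km.

t_c ≈ 1.30 d; D_c ≈ 6.94 mg/L; min DO ≈ 2.10 mg/L; x_c ≈ 69.2 km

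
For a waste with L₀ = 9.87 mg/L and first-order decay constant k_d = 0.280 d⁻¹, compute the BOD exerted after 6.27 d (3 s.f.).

y_t = L₀(1 − e^(−k_d t)) = 9.87 × (1 − e^(−0.280×6.27))
= 9.87 × (1 − 0.1728) = 9.87 × 0.8272 = 8.164 mg/L.

y ≈ 8.16 mg/L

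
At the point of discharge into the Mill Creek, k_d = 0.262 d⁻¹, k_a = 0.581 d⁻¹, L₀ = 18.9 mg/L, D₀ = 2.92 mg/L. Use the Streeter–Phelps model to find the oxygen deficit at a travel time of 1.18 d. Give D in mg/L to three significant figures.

D ≈ 5.05 mg/L

k_d L₀/(k_a−k_d) = 0.262×18.9/(0.581−0.262) = 4.952/0.3190 = 15.52 mg/L.
e^(−k_d t) = e^(−0.262×1.180) = 0.7341; e^(−k_a t) = e^(−0.581×1.180) = 0.5038.
D = 15.52 × (0.7341 − 0.5038) + 2.92 × 0.5038 = 3.574 + 1.471 = 5.045 mg/L.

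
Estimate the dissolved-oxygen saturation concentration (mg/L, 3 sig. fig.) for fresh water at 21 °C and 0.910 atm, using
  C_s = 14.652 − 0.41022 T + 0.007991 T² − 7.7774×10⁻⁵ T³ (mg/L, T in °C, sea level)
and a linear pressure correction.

At sea level: C_s = 14.652 − 0.41022×21 + 0.007991×21² − 7.7774×10⁻⁵×21³ = 8.841 mg/L.
Pressure correction: C_s' = 8.841 × 0.910 = 8.045 mg/L.

C_s ≈ 8.05 mg/L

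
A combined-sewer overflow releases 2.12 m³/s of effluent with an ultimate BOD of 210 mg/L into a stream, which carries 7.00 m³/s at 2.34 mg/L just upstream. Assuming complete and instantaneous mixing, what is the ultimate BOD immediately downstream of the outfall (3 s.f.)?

50.6 mg/L

Flow-weighted mixing: C = (Q_r C_r + Q_w C_w)/(Q_r + Q_w)
= (7.00×2.34 + 2.12×210)/(7.00 + 2.12) = 461.6/9.120 = 50.61 mg/L.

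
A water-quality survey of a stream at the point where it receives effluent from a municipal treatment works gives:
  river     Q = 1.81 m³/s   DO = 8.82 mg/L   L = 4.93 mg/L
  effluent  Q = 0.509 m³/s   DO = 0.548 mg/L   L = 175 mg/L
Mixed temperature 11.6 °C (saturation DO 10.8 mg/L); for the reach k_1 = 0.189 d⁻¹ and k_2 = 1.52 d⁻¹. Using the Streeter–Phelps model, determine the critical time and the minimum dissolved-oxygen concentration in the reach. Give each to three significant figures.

t_c ≈ 0.814 d; minimum DO ≈ 6.29 mg/L

Mixed DO = (1.81×8.82 + 0.509×0.548)/(1.81+0.509) = 16.24/2.319 = 7.004 mg/L.
Mixed L₀ = (1.81×4.93 + 0.509×175)/(2.319) = 98.00/2.319 = 42.26 mg/L.
Initial deficit D₀ = C_s − DO₀ = 10.8 − 7.004 = 3.796 mg/L.
t_c = (1/1.331) ln[(1.52/0.189)(1 − 3.796×1.331/(0.189×42.26))] = 0.7513 × ln(2.955) = 0.8141 d.
D_c = (0.189/1.52) × 42.26 × e^(−0.189×0.8141) = 0.1243 × 42.26 × 0.8574 = 4.505 mg/L.
Minimum DO = 10.8 − 4.505 = 6.295 mg/L.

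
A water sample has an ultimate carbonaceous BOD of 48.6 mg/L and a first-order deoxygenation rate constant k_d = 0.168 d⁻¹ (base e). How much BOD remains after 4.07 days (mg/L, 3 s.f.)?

L_t = L₀ e^(−k_d t) = 48.6 × e^(−0.168×4.07) = 48.6 × 0.5047 = 24.53 mg/L.

L ≈ 24.5 mg/L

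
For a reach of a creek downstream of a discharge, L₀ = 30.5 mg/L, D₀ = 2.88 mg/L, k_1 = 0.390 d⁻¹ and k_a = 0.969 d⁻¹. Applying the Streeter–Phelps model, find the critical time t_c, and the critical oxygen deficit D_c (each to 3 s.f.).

t_c ≈ 1.31 d; D_c ≈ 7.36 mg/L

t_c = [1/(k_a−k_1)] ln[(k_a/k_1)(1 − D₀(k_a−k_1)/(k_1 L₀))]
= [1/(0.969−0.390)] ln[(0.969/0.390)(1 − 2.88×0.5790/(0.390×30.5))]
= (1/0.5790) ln[2.485 × 0.8598] = 1.727 × ln(2.136) = 1.727 × 0.7591 = 1.311 d.
D_c = (k_1/k_a) L₀ e^(−k_1 t_c) = (0.390/0.969) × 30.5 × e^(−0.390×1.311) = 0.4025 × 30.5 × 0.5997 = 7.362 mg/L.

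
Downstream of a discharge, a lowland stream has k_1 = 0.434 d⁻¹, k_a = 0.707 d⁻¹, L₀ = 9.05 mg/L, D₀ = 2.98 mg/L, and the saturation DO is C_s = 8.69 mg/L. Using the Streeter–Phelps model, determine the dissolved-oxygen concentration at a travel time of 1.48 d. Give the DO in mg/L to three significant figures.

k_1 L₀/(k_a−k_1) = 0.434×9.05/(0.707−0.434) = 3.928/0.2730 = 14.39 mg/L.
e^(−k_1 t) = e^(−0.434×1.480) = 0.5261; e^(−k_a t) = e^(−0.707×1.480) = 0.3512.
D = 14.39 × (0.5261 − 0.3512) + 2.98 × 0.3512 = 2.516 + 1.047 = 3.562 mg/L.
DO = C_s − D = 8.69 − 3.562 = 5.128 mg/L.

DO ≈ 5.13 mg/L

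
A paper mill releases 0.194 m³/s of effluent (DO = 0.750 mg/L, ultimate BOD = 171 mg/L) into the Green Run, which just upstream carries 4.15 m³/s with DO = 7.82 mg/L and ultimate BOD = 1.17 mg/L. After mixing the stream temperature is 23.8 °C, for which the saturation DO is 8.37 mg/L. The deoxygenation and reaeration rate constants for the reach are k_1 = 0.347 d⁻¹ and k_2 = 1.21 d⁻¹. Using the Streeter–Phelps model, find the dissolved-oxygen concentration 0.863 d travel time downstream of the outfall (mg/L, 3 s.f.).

DO ≈ 6.70 mg/L

Mixed DO = (4.15×7.82 + 0.194×0.750)/(4.15+0.194) = 32.60/4.344 = 7.504 mg/L.
Mixed L₀ = (4.15×1.17 + 0.194×171)/(4.344) = 38.03/4.344 = 8.754 mg/L.
Initial deficit D₀ = C_s − DO₀ = 8.37 − 7.504 = 0.8657 mg/L.
D(0.863) = [0.347×8.754/(1.21−0.347)](e^(−0.347×0.863) − e^(−1.21×0.863)) + 0.8657 e^(−1.21×0.863)
= 3.520 × (0.7412 − 0.3520) + 0.8657 × 0.3520 = 1.675 mg/L.
DO = 8.37 − 1.675 = 6.695 mg/L.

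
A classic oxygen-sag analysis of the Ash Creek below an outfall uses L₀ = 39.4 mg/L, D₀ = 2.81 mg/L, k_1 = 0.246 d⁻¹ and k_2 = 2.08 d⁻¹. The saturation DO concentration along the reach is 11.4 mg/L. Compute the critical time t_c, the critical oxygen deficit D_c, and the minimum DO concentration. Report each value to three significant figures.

t_c = [1/(k_2−k_1)] ln[(k_2/k_1)(1 − D₀(k_2−k_1)/(k_1 L₀))]
= [1/(2.08−0.246)] ln[(2.08/0.246)(1 − 2.81×1.834/(0.246×39.4))]
= (1/1.834) ln[8.455 × 0.4683] = 0.5453 × ln(3.960) = 0.5453 × 1.376 = 0.7503 d.
D_c = (k_1/k_2) L₀ e^(−k_1 t_c) = (0.246/2.08) × 39.4 × e^(−0.246×0.7503) = 0.1183 × 39.4 × 0.8315 = 3.874 mg/L.
Minimum DO = C_s − D_c = 11.4 − 3.874 = 7.526 mg/L.

t_c ≈ 0.750 d; D_c ≈ 3.87 mg/L; min DO ≈ 7.53 mg/L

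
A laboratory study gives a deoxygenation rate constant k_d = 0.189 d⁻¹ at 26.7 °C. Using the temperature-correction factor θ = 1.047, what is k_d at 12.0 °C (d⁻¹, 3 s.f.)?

k_d ≈ 0.0962 d⁻¹

k_d(T₂) = k_d(T₁) · θ^(T₂−T₁) = 0.189 × 1.047^(12.0−26.7)
= 0.189 × 1.047^-14.7 = 0.189 × 0.5091 = 0.09622 d⁻¹.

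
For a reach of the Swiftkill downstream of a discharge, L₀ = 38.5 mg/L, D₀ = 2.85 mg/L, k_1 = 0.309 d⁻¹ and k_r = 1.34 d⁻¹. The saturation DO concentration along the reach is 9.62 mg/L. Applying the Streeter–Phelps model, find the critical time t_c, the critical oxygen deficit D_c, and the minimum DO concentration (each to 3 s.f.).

t_c ≈ 1.15 d; D_c ≈ 6.23 mg/L; min DO ≈ 3.39 mg/L

With k_r/k_1 = 4.337 and 1 − D₀(k_r−k_1)/(k_1 L₀) = 0.7530,
t_c = ln(4.337 × 0.7530) / (1.34 − 0.309) = ln(3.265) / 1.031 = 1.183/1.031 = 1.148 d.
D_c = (k_1/k_r) L₀ e^(−k_1 t_c) = (0.309/1.34) × 38.5 × e^(−0.309×1.148) = 0.2306 × 38.5 × 0.7014 = 6.227 mg/L.
Minimum DO = C_s − D_c = 9.62 − 6.227 = 3.393 mg/L.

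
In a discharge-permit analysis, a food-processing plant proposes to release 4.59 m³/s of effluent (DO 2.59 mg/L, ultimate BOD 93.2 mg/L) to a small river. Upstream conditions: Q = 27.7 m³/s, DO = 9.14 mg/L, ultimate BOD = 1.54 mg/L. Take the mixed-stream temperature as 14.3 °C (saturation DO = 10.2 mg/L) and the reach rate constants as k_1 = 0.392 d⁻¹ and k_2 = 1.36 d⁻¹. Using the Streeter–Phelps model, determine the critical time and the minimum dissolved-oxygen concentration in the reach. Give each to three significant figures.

Mixed DO = (27.7×9.14 + 4.59×2.59)/(27.7+4.59) = 265.1/32.29 = 8.209 mg/L.
Mixed L₀ = (27.7×1.54 + 4.59×93.2)/(32.29) = 470.4/32.29 = 14.57 mg/L.
Initial deficit D₀ = C_s − DO₀ = 10.2 − 8.209 = 1.991 mg/L.
t_c = (1/0.9680) ln[(1.36/0.392)(1 − 1.991×0.9680/(0.392×14.57))] = 1.033 × ln(2.299) = 0.8598 d.
D_c = (0.392/1.36) × 14.57 × e^(−0.392×0.8598) = 0.2882 × 14.57 × 0.7139 = 2.998 mg/L.
Minimum DO = 10.2 − 2.998 = 7.202 mg/L.

t_c ≈ 0.860 d; minimum DO ≈ 7.20 mg/L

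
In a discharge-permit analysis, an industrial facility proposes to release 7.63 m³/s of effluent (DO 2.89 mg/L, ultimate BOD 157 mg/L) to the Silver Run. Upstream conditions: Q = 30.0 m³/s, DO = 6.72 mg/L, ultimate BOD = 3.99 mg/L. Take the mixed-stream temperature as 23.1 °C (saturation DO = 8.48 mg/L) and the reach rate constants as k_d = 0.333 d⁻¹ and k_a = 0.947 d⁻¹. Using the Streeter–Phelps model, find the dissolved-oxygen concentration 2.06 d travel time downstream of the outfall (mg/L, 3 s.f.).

Mixed DO = (30.0×6.72 + 7.63×2.89)/(30.0+7.63) = 223.7/37.63 = 5.943 mg/L.
Mixed L₀ = (30.0×3.99 + 7.63×157)/(37.63) = 1318/37.63 = 35.01 mg/L.
Initial deficit D₀ = C_s − DO₀ = 8.48 − 5.943 = 2.537 mg/L.
D(2.06) = [0.333×35.01/(0.947−0.333)](e^(−0.333×2.06) − e^(−0.947×2.06)) + 2.537 e^(−0.947×2.06)
= 18.99 × (0.5036 − 0.1422) + 2.537 × 0.1422 = 7.224 mg/L.
DO = 8.48 − 7.224 = 1.256 mg/L.

DO ≈ 1.26 mg/L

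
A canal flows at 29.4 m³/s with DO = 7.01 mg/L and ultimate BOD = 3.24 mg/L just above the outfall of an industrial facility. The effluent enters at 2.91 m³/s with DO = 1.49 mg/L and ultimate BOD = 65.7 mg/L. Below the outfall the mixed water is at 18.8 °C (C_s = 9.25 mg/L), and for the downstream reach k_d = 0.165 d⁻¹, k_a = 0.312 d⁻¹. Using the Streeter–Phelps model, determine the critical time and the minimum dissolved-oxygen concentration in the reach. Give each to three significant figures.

t_c ≈ 2.15 d; minimum DO ≈ 5.96 mg/L

Mixed DO = (29.4×7.01 + 2.91×1.49)/(29.4+2.91) = 210.4/32.31 = 6.513 mg/L.
Mixed L₀ = (29.4×3.24 + 2.91×65.7)/(32.31) = 286.4/32.31 = 8.865 mg/L.
Initial deficit D₀ = C_s − DO₀ = 9.25 − 6.513 = 2.737 mg/L.
t_c = (1/0.1470) ln[(0.312/0.165)(1 − 2.737×0.1470/(0.165×8.865))] = 6.803 × ln(1.371) = 2.145 d.
D_c = (0.165/0.312) × 8.865 × e^(−0.165×2.145) = 0.5288 × 8.865 × 0.7019 = 3.291 mg/L.
Minimum DO = 9.25 − 3.291 = 5.959 mg/L.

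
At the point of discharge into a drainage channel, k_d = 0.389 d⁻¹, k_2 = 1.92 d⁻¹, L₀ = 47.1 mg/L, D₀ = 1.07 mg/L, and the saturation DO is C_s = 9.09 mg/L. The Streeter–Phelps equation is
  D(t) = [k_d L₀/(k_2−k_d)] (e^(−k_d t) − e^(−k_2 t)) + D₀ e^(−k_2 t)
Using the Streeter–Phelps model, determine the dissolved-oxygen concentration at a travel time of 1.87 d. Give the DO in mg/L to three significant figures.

DO ≈ 3.61 mg/L

k_d L₀/(k_2−k_d) = 0.389×47.1/(1.92−0.389) = 18.32/1.531 = 11.97 mg/L.
e^(−k_d t) = e^(−0.389×1.870) = 0.4831; e^(−k_2 t) = e^(−1.92×1.870) = 0.02759.
D = 11.97 × (0.4831 − 0.02759) + 1.07 × 0.02759 = 5.452 + 0.02952 = 5.481 mg/L.
DO = C_s − D = 9.09 − 5.481 = 3.609 mg/L.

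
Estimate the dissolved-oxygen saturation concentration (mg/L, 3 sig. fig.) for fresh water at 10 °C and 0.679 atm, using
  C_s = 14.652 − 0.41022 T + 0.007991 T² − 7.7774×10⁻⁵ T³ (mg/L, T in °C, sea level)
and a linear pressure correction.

C_s ≈ 7.65 mg/L

At sea level: C_s = 14.652 − 0.41022×10 + 0.007991×10² − 7.7774×10⁻⁵×10³ = 11.27 mg/L.
Pressure correction: C_s' = 11.27 × 0.679 = 7.653 mg/L.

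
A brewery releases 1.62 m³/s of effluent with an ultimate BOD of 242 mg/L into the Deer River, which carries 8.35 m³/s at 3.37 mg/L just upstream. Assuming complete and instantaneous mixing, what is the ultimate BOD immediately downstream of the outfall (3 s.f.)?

42.1 mg/L

Flow-weighted mixing: C = (Q_r C_r + Q_w C_w)/(Q_r + Q_w)
= (8.35×3.37 + 1.62×242)/(8.35 + 1.62) = 420.2/9.970 = 42.14 mg/L.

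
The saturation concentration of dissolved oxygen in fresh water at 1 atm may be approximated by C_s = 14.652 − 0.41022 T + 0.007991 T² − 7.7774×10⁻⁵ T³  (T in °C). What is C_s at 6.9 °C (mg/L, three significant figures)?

C_s ≈ 12.2 mg/L

C_s = 14.652 − 0.41022×6.9 + 0.007991×6.9² − 7.7774×10⁻⁵×6.9³ = 12.18 mg/L.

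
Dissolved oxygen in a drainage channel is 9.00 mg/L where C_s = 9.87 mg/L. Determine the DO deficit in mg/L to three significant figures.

D = C_s − C = 9.87 − 9.00 = 0.870 mg/L.

D ≈ 0.870 mg/L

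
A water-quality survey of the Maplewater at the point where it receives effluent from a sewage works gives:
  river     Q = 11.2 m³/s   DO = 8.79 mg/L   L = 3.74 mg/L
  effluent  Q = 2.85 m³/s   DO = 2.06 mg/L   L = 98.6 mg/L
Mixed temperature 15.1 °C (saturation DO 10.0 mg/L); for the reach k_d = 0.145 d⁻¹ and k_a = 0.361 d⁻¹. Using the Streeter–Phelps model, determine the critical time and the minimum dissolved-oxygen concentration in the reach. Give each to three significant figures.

Mixed DO = (11.2×8.79 + 2.85×2.06)/(11.2+2.85) = 104.3/14.05 = 7.425 mg/L.
Mixed L₀ = (11.2×3.74 + 2.85×98.6)/(14.05) = 322.9/14.05 = 22.98 mg/L.
Initial deficit D₀ = C_s − DO₀ = 10.0 − 7.425 = 2.575 mg/L.
t_c = (1/0.2160) ln[(0.361/0.145)(1 − 2.575×0.2160/(0.145×22.98))] = 4.630 × ln(2.074) = 3.377 d.
D_c = (0.145/0.361) × 22.98 × e^(−0.145×3.377) = 0.4017 × 22.98 × 0.6128 = 5.657 mg/L.
Minimum DO = 10.0 − 5.657 = 4.343 mg/L.

t_c ≈ 3.38 d; minimum DO ≈ 4.34 mg/L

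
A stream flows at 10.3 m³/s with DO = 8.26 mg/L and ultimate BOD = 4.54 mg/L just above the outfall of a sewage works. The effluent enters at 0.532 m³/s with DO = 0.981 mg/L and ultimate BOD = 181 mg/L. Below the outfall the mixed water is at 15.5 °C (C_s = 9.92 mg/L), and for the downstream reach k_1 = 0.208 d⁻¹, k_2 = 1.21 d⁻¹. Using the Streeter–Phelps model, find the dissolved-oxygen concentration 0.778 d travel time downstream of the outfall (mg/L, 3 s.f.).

Mixed DO = (10.3×8.26 + 0.532×0.981)/(10.3+0.532) = 85.60/10.83 = 7.903 mg/L.
Mixed L₀ = (10.3×4.54 + 0.532×181)/(10.83) = 143.1/10.83 = 13.21 mg/L.
Initial deficit D₀ = C_s − DO₀ = 9.92 − 7.903 = 2.017 mg/L.
D(0.778) = [0.208×13.21/(1.21−0.208)](e^(−0.208×0.778) − e^(−1.21×0.778)) + 2.017 e^(−1.21×0.778)
= 2.741 × (0.8506 − 0.3901) + 2.017 × 0.3901 = 2.049 mg/L.
DO = 9.92 − 2.049 = 7.871 mg/L.

DO ≈ 7.87 mg/L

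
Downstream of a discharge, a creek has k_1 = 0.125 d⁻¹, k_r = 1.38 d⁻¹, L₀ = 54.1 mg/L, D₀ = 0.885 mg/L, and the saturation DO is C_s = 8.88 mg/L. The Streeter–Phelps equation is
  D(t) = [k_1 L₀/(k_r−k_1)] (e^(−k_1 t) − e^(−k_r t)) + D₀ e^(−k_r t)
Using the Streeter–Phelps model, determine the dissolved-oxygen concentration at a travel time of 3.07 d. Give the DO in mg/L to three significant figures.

DO ≈ 5.27 mg/L

k_1 L₀/(k_r−k_1) = 0.125×54.1/(1.38−0.125) = 6.763/1.255 = 5.388 mg/L.
e^(−k_1 t) = e^(−0.125×3.070) = 0.6813; e^(−k_r t) = e^(−1.38×3.070) = 0.01446.
D = 5.388 × (0.6813 − 0.01446) + 0.885 × 0.01446 = 3.593 + 0.01279 = 3.606 mg/L.
DO = C_s − D = 8.88 − 3.606 = 5.274 mg/L.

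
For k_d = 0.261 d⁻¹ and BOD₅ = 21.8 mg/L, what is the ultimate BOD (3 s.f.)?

L₀ ≈ 29.9 mg/L

BOD₅ = L₀(1 − e^(−5k_d)) ⇒ L₀ = BOD₅ / (1 − e^(−5×0.261))
= 21.8 / (1 − 0.2712) = 21.8 / 0.7288 = 29.91 mg/L.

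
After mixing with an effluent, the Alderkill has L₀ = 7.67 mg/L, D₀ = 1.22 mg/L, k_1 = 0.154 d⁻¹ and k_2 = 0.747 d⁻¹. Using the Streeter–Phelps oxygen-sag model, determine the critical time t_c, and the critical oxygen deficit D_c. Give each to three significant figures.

At the critical point dD/dt = 0, so k_1 L₀ e^(−k_1 t) = k_2 D. Substituting D(t) from the Streeter–Phelps equation and solving for t gives
t_c = ln[(k_2/k_1)(1 − D₀(k_2−k_1)/(k_1 L₀))] / (k_2−k_1).
Here k_2−k_1 = 0.5930 d⁻¹ and 1 − D₀(k_2−k_1)/(k_1 L₀) = 1 − 1.22×0.5930/(0.154×7.67) = 0.3875, so
t_c = ln(4.851 × 0.3875) / 0.5930 = 0.6311 / 0.5930 = 1.064 d.
L(t_c) = L₀ e^(−k_1 t_c) = 7.67 × 0.8488 = 6.511 mg/L, and at the critical point k_2 D_c = k_1 L, so D_c = (0.154/0.747) × 6.511 = 1.342 mg/L.

t_c ≈ 1.06 d; D_c ≈ 1.34 mg/L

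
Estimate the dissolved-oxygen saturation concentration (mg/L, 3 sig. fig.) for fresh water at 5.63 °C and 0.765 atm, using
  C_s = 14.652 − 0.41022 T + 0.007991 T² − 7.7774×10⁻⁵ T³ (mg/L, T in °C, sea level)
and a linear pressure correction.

C_s ≈ 9.63 mg/L

At sea level: C_s = 14.652 − 0.41022×5.63 + 0.007991×5.63² − 7.7774×10⁻⁵×5.63³ = 12.58 mg/L.
Pressure correction: C_s' = 12.58 × 0.765 = 9.625 mg/L.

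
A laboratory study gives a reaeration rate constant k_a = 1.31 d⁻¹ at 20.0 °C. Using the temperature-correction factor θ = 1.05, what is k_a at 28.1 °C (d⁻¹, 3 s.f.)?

k_a ≈ 1.94 d⁻¹

k_a(T₂) = k_a(T₁) · θ^(T₂−T₁) = 1.31 × 1.05^(28.1−20.0)
= 1.31 × 1.05^8.10 = 1.31 × 1.485 = 1.945 d⁻¹.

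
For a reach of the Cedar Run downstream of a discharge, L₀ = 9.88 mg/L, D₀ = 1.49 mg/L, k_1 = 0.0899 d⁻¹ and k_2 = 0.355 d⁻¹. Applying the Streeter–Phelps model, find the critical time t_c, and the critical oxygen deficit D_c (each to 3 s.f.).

At the critical point dD/dt = 0, so k_1 L₀ e^(−k_1 t) = k_2 D. Substituting D(t) from the Streeter–Phelps equation and solving for t gives
t_c = ln[(k_2/k_1)(1 − D₀(k_2−k_1)/(k_1 L₀))] / (k_2−k_1).
Here k_2−k_1 = 0.2651 d⁻¹ and 1 − D₀(k_2−k_1)/(k_1 L₀) = 1 − 1.49×0.2651/(0.0899×9.88) = 0.5553, so
t_c = ln(3.949 × 0.5553) / 0.2651 = 0.7852 / 0.2651 = 2.962 d.
D_c = (k_1/k_2) L₀ e^(−k_1 t_c) = (0.0899/0.355) × 9.88 × e^(−0.0899×2.962) = 0.2532 × 9.88 × 0.7662 = 1.917 mg/L.

t_c ≈ 2.96 d; D_c ≈ 1.92 mg/L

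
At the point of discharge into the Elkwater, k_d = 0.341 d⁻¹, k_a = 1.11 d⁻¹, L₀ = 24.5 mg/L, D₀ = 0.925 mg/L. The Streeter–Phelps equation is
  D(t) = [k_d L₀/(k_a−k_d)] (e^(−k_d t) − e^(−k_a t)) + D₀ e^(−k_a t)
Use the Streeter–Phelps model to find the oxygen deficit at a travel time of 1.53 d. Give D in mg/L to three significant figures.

D ≈ 4.63 mg/L

k_d L₀/(k_a−k_d) = 0.341×24.5/(1.11−0.341) = 8.354/0.7690 = 10.86 mg/L.
e^(−k_d t) = e^(−0.341×1.530) = 0.5935; e^(−k_a t) = e^(−1.11×1.530) = 0.1830.
D = 10.86 × (0.5935 − 0.1830) + 0.925 × 0.1830 = 4.460 + 0.1693 = 4.629 mg/L.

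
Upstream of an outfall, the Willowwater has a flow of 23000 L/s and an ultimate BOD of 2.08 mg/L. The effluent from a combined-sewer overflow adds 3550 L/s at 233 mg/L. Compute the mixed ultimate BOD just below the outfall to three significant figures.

Flow-weighted mixing: C = (Q_r C_r + Q_w C_w)/(Q_r + Q_w)
= (23000×2.08 + 3550×233)/(23000 + 3550) = 875000/26550 = 32.96 mg/L.

33.0 mg/L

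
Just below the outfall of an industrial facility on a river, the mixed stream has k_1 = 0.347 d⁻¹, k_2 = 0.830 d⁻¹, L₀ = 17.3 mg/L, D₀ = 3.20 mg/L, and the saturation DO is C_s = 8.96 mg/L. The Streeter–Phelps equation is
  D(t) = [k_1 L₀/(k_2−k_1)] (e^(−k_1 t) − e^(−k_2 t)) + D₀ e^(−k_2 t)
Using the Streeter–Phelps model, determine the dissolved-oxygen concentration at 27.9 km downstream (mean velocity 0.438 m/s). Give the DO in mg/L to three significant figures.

DO ≈ 4.34 mg/L

Travel time t = x/v = 27.9 km / (0.438 m/s) = 27900 m / 0.438 m/s = 63700 s = 0.7373 d.
k_1 L₀/(k_2−k_1) = 0.347×17.3/(0.830−0.347) = 6.003/0.4830 = 12.43 mg/L.
e^(−k_1 t) = e^(−0.347×0.7373) = 0.7743; e^(−k_2 t) = e^(−0.830×0.7373) = 0.5423.
D = 12.43 × (0.7743 − 0.5423) + 3.20 × 0.5423 = 2.883 + 1.735 = 4.618 mg/L.
DO = C_s − D = 8.96 − 4.618 = 4.342 mg/L.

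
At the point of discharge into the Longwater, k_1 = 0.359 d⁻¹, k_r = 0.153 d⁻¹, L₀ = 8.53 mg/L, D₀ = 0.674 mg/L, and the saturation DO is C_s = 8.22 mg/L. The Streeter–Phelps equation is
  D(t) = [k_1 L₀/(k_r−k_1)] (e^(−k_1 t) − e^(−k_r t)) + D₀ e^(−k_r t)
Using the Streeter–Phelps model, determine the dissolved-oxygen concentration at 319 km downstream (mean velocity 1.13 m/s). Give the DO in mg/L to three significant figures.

DO ≈ 3.39 mg/L

Travel time t = x/v = 319 km / (1.13 m/s) = 319000 m / 1.13 m/s = 282300 s = 3.267 d.
k_1 L₀/(k_r−k_1) = 0.359×8.53/(0.153−0.359) = 3.062/-0.2060 = -14.87 mg/L.
e^(−k_1 t) = e^(−0.359×3.267) = 0.3094; e^(−k_r t) = e^(−0.153×3.267) = 0.6066.
D = -14.87 × (0.3094 − 0.6066) + 0.674 × 0.6066 = 4.417 + 0.4088 = 4.826 mg/L.
DO = C_s − D = 8.22 − 4.826 = 3.394 mg/L.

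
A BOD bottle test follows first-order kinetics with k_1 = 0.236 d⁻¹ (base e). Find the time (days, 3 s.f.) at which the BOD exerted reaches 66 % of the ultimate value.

y/L₀ = 1 − e^(−k_1 t) = 0.66 ⇒ e^(−k_1 t) = 0.340
t = −ln(0.340) / 0.236 = 1.079 / 0.236 = 4.571 d.

t ≈ 4.57 d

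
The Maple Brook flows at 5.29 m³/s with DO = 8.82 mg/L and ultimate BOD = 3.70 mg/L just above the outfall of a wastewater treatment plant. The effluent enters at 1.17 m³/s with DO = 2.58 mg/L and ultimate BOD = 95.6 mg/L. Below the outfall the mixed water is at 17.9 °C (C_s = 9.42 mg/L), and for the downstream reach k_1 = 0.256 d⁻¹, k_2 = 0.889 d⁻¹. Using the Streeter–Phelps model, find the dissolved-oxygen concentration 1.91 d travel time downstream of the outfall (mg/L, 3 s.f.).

DO ≈ 5.56 mg/L

Mixed DO = (5.29×8.82 + 1.17×2.58)/(5.29+1.17) = 49.68/6.460 = 7.690 mg/L.
Mixed L₀ = (5.29×3.70 + 1.17×95.6)/(6.460) = 131.4/6.460 = 20.34 mg/L.
Initial deficit D₀ = C_s − DO₀ = 9.42 − 7.690 = 1.730 mg/L.
D(1.91) = [0.256×20.34/(0.889−0.256)](e^(−0.256×1.91) − e^(−0.889×1.91)) + 1.730 e^(−0.889×1.91)
= 8.228 × (0.6133 − 0.1831) + 1.730 × 0.1831 = 3.856 mg/L.
DO = 9.42 − 3.856 = 5.564 mg/L.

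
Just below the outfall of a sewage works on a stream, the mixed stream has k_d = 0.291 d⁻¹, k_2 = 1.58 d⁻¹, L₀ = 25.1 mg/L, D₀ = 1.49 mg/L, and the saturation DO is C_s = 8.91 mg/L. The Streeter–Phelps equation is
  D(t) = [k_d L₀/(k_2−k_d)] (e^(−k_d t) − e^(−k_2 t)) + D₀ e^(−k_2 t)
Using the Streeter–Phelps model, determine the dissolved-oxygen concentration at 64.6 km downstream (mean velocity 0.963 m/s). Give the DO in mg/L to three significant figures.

DO ≈ 5.61 mg/L

Travel time t = x/v = 64.6 km / (0.963 m/s) = 64600 m / 0.963 m/s = 67080 s = 0.7764 d.
k_d L₀/(k_2−k_d) = 0.291×25.1/(1.58−0.291) = 7.304/1.289 = 5.666 mg/L.
e^(−k_d t) = e^(−0.291×0.7764) = 0.7978; e^(−k_2 t) = e^(−1.58×0.7764) = 0.2932.
D = 5.666 × (0.7978 − 0.2932) + 1.49 × 0.2932 = 2.859 + 0.4369 = 3.296 mg/L.
DO = C_s − D = 8.91 − 3.296 = 5.614 mg/L.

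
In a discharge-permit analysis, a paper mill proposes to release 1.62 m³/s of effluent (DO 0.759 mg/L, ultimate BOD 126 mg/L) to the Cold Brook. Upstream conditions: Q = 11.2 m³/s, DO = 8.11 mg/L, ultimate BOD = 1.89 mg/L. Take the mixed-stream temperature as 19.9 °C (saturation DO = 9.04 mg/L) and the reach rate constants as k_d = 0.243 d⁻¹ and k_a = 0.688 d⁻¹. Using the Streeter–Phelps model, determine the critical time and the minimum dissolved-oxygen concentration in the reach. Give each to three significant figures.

t_c ≈ 1.85 d; minimum DO ≈ 5.09 mg/L

Mixed DO = (11.2×8.11 + 1.62×0.759)/(11.2+1.62) = 92.06/12.82 = 7.181 mg/L.
Mixed L₀ = (11.2×1.89 + 1.62×126)/(12.82) = 225.3/12.82 = 17.57 mg/L.
Initial deficit D₀ = C_s − DO₀ = 9.04 − 7.181 = 1.859 mg/L.
t_c = (1/0.4450) ln[(0.688/0.243)(1 − 1.859×0.4450/(0.243×17.57))] = 2.247 × ln(2.283) = 1.855 d.
D_c = (0.243/0.688) × 17.57 × e^(−0.243×1.855) = 0.3532 × 17.57 × 0.6372 = 3.955 mg/L.
Minimum DO = 9.04 − 3.955 = 5.085 mg/L.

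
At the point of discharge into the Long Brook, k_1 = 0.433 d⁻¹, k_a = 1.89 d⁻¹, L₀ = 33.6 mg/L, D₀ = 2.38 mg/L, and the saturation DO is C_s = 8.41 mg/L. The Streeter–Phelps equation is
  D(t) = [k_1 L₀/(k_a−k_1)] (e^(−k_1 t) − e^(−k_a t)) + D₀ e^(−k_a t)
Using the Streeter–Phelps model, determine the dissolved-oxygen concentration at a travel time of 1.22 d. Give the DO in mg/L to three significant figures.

DO ≈ 3.28 mg/L

k_1 L₀/(k_a−k_1) = 0.433×33.6/(1.89−0.433) = 14.55/1.457 = 9.985 mg/L.
e^(−k_1 t) = e^(−0.433×1.220) = 0.5896; e^(−k_a t) = e^(−1.89×1.220) = 0.09968.
D = 9.985 × (0.5896 − 0.09968) + 2.38 × 0.09968 = 4.892 + 0.2372 = 5.130 mg/L.
DO = C_s − D = 8.41 − 5.130 = 3.280 mg/L.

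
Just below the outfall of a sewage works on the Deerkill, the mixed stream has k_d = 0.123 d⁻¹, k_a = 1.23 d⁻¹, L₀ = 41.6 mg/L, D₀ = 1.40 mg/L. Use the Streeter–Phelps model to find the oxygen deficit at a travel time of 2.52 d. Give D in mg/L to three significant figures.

k_d L₀/(k_a−k_d) = 0.123×41.6/(1.23−0.123) = 5.117/1.107 = 4.622 mg/L.
e^(−k_d t) = e^(−0.123×2.520) = 0.7335; e^(−k_a t) = e^(−1.23×2.520) = 0.04507.
D = 4.622 × (0.7335 − 0.04507) + 1.40 × 0.04507 = 3.182 + 0.06309 = 3.245 mg/L.

D ≈ 3.25 mg/L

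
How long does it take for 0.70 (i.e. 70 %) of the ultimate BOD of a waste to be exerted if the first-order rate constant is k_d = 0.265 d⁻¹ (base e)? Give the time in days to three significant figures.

t ≈ 4.54 d

y/L₀ = 1 − e^(−k_d t) = 0.70 ⇒ e^(−k_d t) = 0.300
t = −ln(0.300) / 0.265 = 1.204 / 0.265 = 4.543 d.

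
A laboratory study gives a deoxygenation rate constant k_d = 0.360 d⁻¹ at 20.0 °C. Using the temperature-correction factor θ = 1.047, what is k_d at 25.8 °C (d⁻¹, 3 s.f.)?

k_d(T₂) = k_d(T₁) · θ^(T₂−T₁) = 0.360 × 1.047^(25.8−20.0)
= 0.360 × 1.047^5.80 = 0.360 × 1.305 = 0.4699 d⁻¹.

k_d ≈ 0.470 d⁻¹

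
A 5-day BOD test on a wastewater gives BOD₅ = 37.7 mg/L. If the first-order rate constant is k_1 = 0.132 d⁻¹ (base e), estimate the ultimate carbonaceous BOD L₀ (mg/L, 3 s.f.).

BOD₅ = L₀(1 − e^(−5k_1)) ⇒ L₀ = BOD₅ / (1 − e^(−5×0.132))
= 37.7 / (1 − 0.5169) = 37.7 / 0.4831 = 78.03 mg/L.

L₀ ≈ 78.0 mg/L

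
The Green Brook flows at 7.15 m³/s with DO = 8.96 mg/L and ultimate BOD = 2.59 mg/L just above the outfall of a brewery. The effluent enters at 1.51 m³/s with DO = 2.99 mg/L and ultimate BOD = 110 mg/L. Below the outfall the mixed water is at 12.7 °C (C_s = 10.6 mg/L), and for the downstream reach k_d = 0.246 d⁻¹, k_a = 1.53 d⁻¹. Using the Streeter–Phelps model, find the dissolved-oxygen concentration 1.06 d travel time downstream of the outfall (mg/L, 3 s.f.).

DO ≈ 7.73 mg/L

Mixed DO = (7.15×8.96 + 1.51×2.99)/(7.15+1.51) = 68.58/8.660 = 7.919 mg/L.
Mixed L₀ = (7.15×2.59 + 1.51×110)/(8.660) = 184.6/8.660 = 21.32 mg/L.
Initial deficit D₀ = C_s − DO₀ = 10.6 − 7.919 = 2.681 mg/L.
D(1.06) = [0.246×21.32/(1.53−0.246)](e^(−0.246×1.06) − e^(−1.53×1.06)) + 2.681 e^(−1.53×1.06)
= 4.084 × (0.7705 − 0.1975) + 2.681 × 0.1975 = 2.870 mg/L.
DO = 10.6 − 2.870 = 7.730 mg/L.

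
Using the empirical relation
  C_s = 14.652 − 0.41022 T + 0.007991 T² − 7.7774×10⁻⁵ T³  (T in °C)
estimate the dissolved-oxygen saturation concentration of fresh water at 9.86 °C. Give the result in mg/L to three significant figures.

C_s = 14.652 − 0.41022×9.86 + 0.007991×9.86² − 7.7774×10⁻⁵×9.86³ = 11.31 mg/L.

C_s ≈ 11.3 mg/L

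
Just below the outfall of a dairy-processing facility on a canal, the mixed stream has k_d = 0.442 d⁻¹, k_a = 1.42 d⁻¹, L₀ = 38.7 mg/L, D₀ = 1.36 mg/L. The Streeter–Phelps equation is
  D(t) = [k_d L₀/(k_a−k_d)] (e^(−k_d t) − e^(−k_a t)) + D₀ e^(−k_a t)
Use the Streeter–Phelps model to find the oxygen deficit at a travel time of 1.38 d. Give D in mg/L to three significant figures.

D ≈ 7.23 mg/L

k_d L₀/(k_a−k_d) = 0.442×38.7/(1.42−0.442) = 17.11/0.9780 = 17.49 mg/L.
e^(−k_d t) = e^(−0.442×1.380) = 0.5434; e^(−k_a t) = e^(−1.42×1.380) = 0.1409.
D = 17.49 × (0.5434 − 0.1409) + 1.36 × 0.1409 = 7.039 + 0.1916 = 7.231 mg/L.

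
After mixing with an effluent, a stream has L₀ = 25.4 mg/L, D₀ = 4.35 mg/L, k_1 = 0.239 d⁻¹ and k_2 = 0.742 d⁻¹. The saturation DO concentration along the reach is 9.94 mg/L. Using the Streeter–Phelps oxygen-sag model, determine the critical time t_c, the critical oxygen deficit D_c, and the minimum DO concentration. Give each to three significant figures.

With k_2/k_1 = 3.105 and 1 − D₀(k_2−k_1)/(k_1 L₀) = 0.6396,
t_c = ln(3.105 × 0.6396) / (0.742 − 0.239) = ln(1.986) / 0.5030 = 0.6859/0.5030 = 1.364 d.
D_c = (k_1/k_2) L₀ e^(−k_1 t_c) = (0.239/0.742) × 25.4 × e^(−0.239×1.364) = 0.3221 × 25.4 × 0.7219 = 5.906 mg/L.
Minimum DO = C_s − D_c = 9.94 − 5.906 = 4.034 mg/L.

t_c ≈ 1.36 d; D_c ≈ 5.91 mg/L; min DO ≈ 4.03 mg/L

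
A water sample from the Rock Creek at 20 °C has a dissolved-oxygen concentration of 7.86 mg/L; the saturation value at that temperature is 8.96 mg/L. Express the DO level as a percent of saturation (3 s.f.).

87.7 % saturation

% saturation = C/C_s × 100 = 7.86/8.96 × 100 = 87.7 %.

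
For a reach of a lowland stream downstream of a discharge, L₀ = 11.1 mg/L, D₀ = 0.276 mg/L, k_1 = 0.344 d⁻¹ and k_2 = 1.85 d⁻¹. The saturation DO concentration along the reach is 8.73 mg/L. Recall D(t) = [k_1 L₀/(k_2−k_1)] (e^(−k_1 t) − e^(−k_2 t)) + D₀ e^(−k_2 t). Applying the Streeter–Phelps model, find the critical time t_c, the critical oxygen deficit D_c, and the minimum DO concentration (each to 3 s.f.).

t_c ≈ 1.04 d; D_c ≈ 1.44 mg/L; min DO ≈ 7.29 mg/L

With k_2/k_1 = 5.378 and 1 − D₀(k_2−k_1)/(k_1 L₀) = 0.8911,
t_c = ln(5.378 × 0.8911) / (1.85 − 0.344) = ln(4.792) / 1.506 = 1.567/1.506 = 1.041 d.
D_c = (k_1/k_2) L₀ e^(−k_1 t_c) = (0.344/1.85) × 11.1 × e^(−0.344×1.041) = 0.1859 × 11.1 × 0.6991 = 1.443 mg/L.
Minimum DO = C_s − D_c = 8.73 − 1.443 = 7.287 mg/L.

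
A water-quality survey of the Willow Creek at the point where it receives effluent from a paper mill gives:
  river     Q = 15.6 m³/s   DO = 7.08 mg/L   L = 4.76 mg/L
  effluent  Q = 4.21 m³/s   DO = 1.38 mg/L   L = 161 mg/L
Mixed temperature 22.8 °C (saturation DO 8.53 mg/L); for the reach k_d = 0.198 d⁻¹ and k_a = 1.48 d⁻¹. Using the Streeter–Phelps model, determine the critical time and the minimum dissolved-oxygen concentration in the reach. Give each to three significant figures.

t_c ≈ 1.10 d; minimum DO ≈ 4.44 mg/L

Mixed DO = (15.6×7.08 + 4.21×1.38)/(15.6+4.21) = 116.3/19.81 = 5.869 mg/L.
Mixed L₀ = (15.6×4.76 + 4.21×161)/(19.81) = 752.1/19.81 = 37.96 mg/L.
Initial deficit D₀ = C_s − DO₀ = 8.53 − 5.869 = 2.661 mg/L.
t_c = (1/1.282) ln[(1.48/0.198)(1 − 2.661×1.282/(0.198×37.96))] = 0.7800 × ln(4.082) = 1.097 d.
D_c = (0.198/1.48) × 37.96 × e^(−0.198×1.097) = 0.1338 × 37.96 × 0.8047 = 4.087 mg/L.
Minimum DO = 8.53 − 4.087 = 4.443 mg/L.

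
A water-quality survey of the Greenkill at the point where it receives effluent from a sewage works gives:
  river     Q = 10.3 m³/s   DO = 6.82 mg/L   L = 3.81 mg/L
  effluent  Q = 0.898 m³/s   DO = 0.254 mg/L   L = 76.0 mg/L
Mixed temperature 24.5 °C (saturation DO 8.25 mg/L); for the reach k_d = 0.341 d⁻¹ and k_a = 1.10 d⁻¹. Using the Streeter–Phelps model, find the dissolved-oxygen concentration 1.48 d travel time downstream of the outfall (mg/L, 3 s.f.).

DO ≈ 6.11 mg/L

Mixed DO = (10.3×6.82 + 0.898×0.254)/(10.3+0.898) = 70.47/11.20 = 6.293 mg/L.
Mixed L₀ = (10.3×3.81 + 0.898×76.0)/(11.20) = 107.5/11.20 = 9.599 mg/L.
Initial deficit D₀ = C_s − DO₀ = 8.25 − 6.293 = 1.957 mg/L.
D(1.48) = [0.341×9.599/(1.10−0.341)](e^(−0.341×1.48) − e^(−1.10×1.48)) + 1.957 e^(−1.10×1.48)
= 4.313 × (0.6037 − 0.1963) + 1.957 × 0.1963 = 2.141 mg/L.
DO = 8.25 − 2.141 = 6.109 mg/L.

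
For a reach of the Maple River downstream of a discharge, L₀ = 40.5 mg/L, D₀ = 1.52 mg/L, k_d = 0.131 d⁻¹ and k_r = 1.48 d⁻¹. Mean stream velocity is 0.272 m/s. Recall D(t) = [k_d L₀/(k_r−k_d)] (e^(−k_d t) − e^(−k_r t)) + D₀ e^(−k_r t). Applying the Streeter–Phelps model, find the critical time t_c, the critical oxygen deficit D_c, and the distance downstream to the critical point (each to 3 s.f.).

t_c ≈ 1.44 d; D_c ≈ 2.97 mg/L; x_c ≈ 33.7 km

t_c = [1/(k_r−k_d)] ln[(k_r/k_d)(1 − D₀(k_r−k_d)/(k_d L₀))]
= [1/(1.48−0.131)] ln[(1.48/0.131)(1 − 1.52×1.349/(0.131×40.5))]
= (1/1.349) ln[11.30 × 0.6135] = 0.7413 × ln(6.931) = 0.7413 × 1.936 = 1.435 d.
D_c = (k_d/k_r) L₀ e^(−k_d t_c) = (0.131/1.48) × 40.5 × e^(−0.131×1.435) = 0.08851 × 40.5 × 0.8286 = 2.970 mg/L.
x_c = v t_c = 0.272 m/s × 1.435 d × 86400 s/d = 33730 m ≈ 33.7 km.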